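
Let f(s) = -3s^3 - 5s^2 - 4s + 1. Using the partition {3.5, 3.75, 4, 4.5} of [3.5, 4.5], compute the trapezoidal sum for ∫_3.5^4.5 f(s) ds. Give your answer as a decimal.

Subinterval widths: 0.25, 0.25, 0.5.
f(3.5) = -202.875, f(3.75) = -242.515625, f(4) = -287, f(4.5) = -391.625.
On each subinterval the trapezoid contributes (Δs_i/2)·[f(s_{i-1}) + f(s_i)].
Sum = -291.51953125.

-291.51953125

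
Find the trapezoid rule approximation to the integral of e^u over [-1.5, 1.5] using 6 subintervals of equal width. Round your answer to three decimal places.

4.347

Δu = (1.5 − (-1.5))/6 = 0.5.
f(-1.5) ≈ 0.223, f(-1) ≈ 0.368, f(-0.5) ≈ 0.607, f(0) ≈ 1.000, f(0.5) ≈ 1.649, f(1) ≈ 2.718, f(1.5) ≈ 4.482.
T_6 = (Δu/2)·[f(u_0) + 2f(u_1) + ... + 2f(u_{5}) + f(u_6)].
Sum ≈ 4.347.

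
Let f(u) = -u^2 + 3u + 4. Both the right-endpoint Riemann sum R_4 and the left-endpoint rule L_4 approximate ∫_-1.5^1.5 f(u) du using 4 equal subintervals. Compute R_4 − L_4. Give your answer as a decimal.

6.75

R_4 = 12.84375.
L_4 = 6.09375.
R_4 − L_4 = 6.75.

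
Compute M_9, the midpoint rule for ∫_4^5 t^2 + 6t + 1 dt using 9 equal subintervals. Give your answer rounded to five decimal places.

Δt = (5 − 4)/9 = 1/9.
Midpoints: 73/18, 25/6, 77/18, 79/18, 4.5, 83/18, 85/18, 29/6, 89/18.
f(73/18) = 13537/324, f(25/6) = 1561/36, f(77/18) = 14569/324, f(79/18) = 15097/324, f(4.5) = 48.25, f(83/18) = 16177/324, f(85/18) = 16729/324, f(29/6) = 1921/36, f(89/18) = 17857/324.
Sum = Δt · [f(73/18) + f(25/6) + f(77/18) + ...].
Sum ≈ 48.33230.

48.33230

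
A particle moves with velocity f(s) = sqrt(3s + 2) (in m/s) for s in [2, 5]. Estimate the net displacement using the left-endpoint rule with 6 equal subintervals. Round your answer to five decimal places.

Δs = (5 − 2)/6 = 0.5.
Left endpoints: 2, 2.5, 3, 3.5, 4, 4.5.
f(2) ≈ 2.82843, f(2.5) ≈ 3.08221, f(3) ≈ 3.31662, f(3.5) ≈ 3.53553, f(4) ≈ 3.74166, f(4.5) ≈ 3.93700.
Sum = Δs · [f(2) + f(2.5) + f(3) + ...].
Sum ≈ 10.22073.

10.22073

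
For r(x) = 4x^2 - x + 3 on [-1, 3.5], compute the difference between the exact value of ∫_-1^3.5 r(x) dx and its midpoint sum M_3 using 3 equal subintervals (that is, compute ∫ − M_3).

Exact integral: ∫_-1^3.5 r(x) dx = 66.375.
M_3 = 63.
Error = 66.375 − 63 = 3.375.

3.375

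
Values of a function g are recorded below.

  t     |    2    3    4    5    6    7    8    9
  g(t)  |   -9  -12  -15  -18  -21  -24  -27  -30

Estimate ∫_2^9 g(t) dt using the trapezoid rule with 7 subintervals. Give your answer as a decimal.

-136.5

Δt = 1.
T_7 = (1/2)·[(-9) + 2·(-12) + 2·(-15) + 2·(-18) + 2·(-21) + 2·(-24) + 2·(-27) + (-30)] = -136.5.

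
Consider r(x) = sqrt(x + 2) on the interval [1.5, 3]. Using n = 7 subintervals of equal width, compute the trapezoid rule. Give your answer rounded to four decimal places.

Δx = (3 − 1.5)/7 = 3/14.
r(1.5) ≈ 1.8708, r(12/7) ≈ 1.9272, r(27/14) ≈ 1.9821, r(15/7) ≈ 2.0354, r(33/14) ≈ 2.0874, r(18/7) ≈ 2.1381, r(39/14) ≈ 2.1876, r(3) ≈ 2.2361.
T_7 = (Δx/2)·[r(x_0) + 2r(x_1) + ... + 2r(x_{6}) + r(x_7)].
Sum ≈ 3.0881.

3.0881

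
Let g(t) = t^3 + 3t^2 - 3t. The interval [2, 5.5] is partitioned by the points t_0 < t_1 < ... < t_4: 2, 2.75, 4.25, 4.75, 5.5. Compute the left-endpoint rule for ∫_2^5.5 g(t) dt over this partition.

Subinterval widths: 0.75, 1.5, 0.5, 0.75.
Left endpoints: 2, 2.75, 4.25, 4.75.
g(2) = 14, g(2.75) = 35.234375, g(4.25) = 118.203125, g(4.75) = 160.609375.
Sum = Σ Δt_i · g(t_i).
Sum = 242.91015625.

242.91015625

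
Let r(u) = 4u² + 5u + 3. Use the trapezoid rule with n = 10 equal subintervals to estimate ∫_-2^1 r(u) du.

Δu = (1 − (-2))/10 = 0.3.
r(-2) = 9, r(-1.7) = 6.06, r(-1.4) = 3.84, r(-1.1) = 2.34, r(-0.8) = 1.56, r(-0.5) = 1.5, r(-0.2) = 2.16, r(0.1) = 3.54, r(0.4) = 5.64, r(0.7) = 8.46, r(1) = 12.
T_10 = (Δu/2)·[r(u_0) + 2r(u_1) + ... + 2r(u_{9}) + r(u_10)].
Sum = 13.68.

13.68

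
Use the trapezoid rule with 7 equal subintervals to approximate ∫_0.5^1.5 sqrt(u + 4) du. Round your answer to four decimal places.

Δu = (1.5 − 0.5)/7 = 1/7.
f(0.5) ≈ 2.1213, f(9/14) ≈ 2.1547, f(11/14) ≈ 2.1876, f(13/14) ≈ 2.2200, f(15/14) ≈ 2.2520, f(17/14) ≈ 2.2835, f(19/14) ≈ 2.3146, f(1.5) ≈ 2.3452.
T_7 = (Δu/2)·[f(u_0) + 2f(u_1) + ... + 2f(u_{6}) + f(u_7)].
Sum ≈ 2.2351.

2.2351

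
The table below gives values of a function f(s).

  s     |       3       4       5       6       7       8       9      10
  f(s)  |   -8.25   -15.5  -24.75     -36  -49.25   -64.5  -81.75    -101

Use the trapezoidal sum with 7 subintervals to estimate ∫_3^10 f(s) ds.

Δs = 1.
T_7 = (1/2)·[(-8.25) + 2·(-15.5) + 2·(-24.75) + 2·(-36) + 2·(-49.25) + 2·(-64.5) + 2·(-81.75) + (-101)] = -326.375.

-326.375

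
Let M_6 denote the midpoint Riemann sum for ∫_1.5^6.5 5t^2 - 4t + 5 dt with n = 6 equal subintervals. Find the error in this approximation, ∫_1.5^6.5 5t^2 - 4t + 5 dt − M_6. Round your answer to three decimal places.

Exact integral: ∫_1.5^6.5 f(t) dt ≈ 397.08333.
M_6 ≈ 395.63657.
Error ≈ 397.08333 − 395.63657 ≈ 1.447.

1.447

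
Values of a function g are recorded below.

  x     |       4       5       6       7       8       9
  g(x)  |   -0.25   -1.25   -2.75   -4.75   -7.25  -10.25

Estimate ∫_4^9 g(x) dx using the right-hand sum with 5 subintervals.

-26.25

Δx = 1.
Sum = 1·[(-1.25) + (-2.75) + (-4.75) + (-7.25) + (-10.25)] = -26.25.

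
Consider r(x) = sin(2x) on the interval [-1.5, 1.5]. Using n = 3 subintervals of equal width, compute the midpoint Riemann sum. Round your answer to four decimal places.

Δx = (1.5 − (-1.5))/3 = 1.
Midpoints: -1, 0, 1.
r(-1) ≈ -0.9093, r(0) ≈ 0.0000, r(1) ≈ 0.9093.
Sum = Δx · [r(-1) + r(0) + r(1)].
Sum ≈ 0.0000.

0.0000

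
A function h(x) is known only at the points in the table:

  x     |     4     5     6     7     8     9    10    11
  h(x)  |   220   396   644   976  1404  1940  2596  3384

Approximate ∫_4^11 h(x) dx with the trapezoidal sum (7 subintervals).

Δx = 1.
T_7 = (1/2)·[220 + 2·396 + 2·644 + 2·976 + 2·1404 + 2·1940 + 2·2596 + 3384] = 9758.

9758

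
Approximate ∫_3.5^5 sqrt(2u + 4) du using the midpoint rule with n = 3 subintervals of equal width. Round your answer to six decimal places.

Δu = (5 − 3.5)/3 = 0.5.
Midpoints: 3.75, 4.25, 4.75.
f(3.75) ≈ 3.391165, f(4.25) ≈ 3.535534, f(4.75) ≈ 3.674235.
Sum = Δu · [f(3.75) + f(4.25) + f(4.75)].
Sum ≈ 5.300467.

5.300467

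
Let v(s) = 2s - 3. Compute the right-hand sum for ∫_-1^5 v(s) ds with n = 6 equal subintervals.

12

Δs = (5 − (-1))/6 = 1.
Right endpoints: 0, 1, 2, 3, 4, 5.
v(0) = -3, v(1) = -1, v(2) = 1, v(3) = 3, v(4) = 5, v(5) = 7.
Sum = Δs · [v(0) + v(1) + v(2) + ...].
Sum = 12.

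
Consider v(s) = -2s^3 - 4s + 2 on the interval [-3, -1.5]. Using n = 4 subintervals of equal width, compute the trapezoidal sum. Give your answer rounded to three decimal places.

54.943

Δs = (-1.5 − (-3))/4 = 0.375.
v(-3) = 68, v(-2.625) = 48.67578125, v(-2.25) = 33.78125, v(-1.875) = 22.68359375, v(-1.5) = 14.75.
T_4 = (Δs/2)·[v(s_0) + 2v(s_1) + 2v(s_2) + 2v(s_3) + v(s_4)].
Sum ≈ 54.943.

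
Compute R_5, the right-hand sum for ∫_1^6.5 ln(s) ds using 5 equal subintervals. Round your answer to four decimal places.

Δs = (6.5 − 1)/5 = 1.1.
Right endpoints: 2.1, 3.2, 4.3, 5.4, 6.5.
f(2.1) ≈ 0.7419, f(3.2) ≈ 1.1632, f(4.3) ≈ 1.4586, f(5.4) ≈ 1.6864, f(6.5) ≈ 1.8718.
Sum = Δs · [f(2.1) + f(3.2) + f(4.3) + f(5.4) + f(6.5)].
Sum ≈ 7.6141.

7.6141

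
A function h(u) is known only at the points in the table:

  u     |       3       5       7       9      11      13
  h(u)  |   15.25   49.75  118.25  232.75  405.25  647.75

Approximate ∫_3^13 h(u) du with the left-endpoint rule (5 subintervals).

1642.5

Δu = 2.
Sum = 2·[15.25 + 49.75 + 118.25 + 232.75 + 405.25] = 1642.5.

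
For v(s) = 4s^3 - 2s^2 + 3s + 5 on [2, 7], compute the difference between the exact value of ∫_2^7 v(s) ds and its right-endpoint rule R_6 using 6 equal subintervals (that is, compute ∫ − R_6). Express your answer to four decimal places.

-557.1759

Exact integral: ∫_2^7 v(s) ds ≈ 2254.166667.
R_6 ≈ 2811.342593.
Error ≈ 2254.166667 − 2811.342593 ≈ -557.1759.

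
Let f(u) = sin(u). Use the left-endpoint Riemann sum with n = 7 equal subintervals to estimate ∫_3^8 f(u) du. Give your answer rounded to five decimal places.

Δu = (8 − 3)/7 = 5/7.
Left endpoints: 3, 26/7, 31/7, 36/7, 41/7, 46/7, 51/7.
f(3) ≈ 0.14112, f(26/7) ≈ -0.54190, f(31/7) ≈ -0.95999, f(36/7) ≈ -0.90877, f(41/7) ≈ -0.41327, f(46/7) ≈ 0.28427, f(51/7) ≈ 0.84283.
Sum = Δu · [f(3) + f(26/7) + f(31/7) + ...].
Sum ≈ -1.11122.

-1.11122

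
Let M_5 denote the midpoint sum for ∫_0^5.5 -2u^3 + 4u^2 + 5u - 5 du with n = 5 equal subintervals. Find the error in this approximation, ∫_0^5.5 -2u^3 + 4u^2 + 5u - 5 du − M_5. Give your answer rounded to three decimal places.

-6.932

Exact integral: ∫_0^5.5 f(u) du ≈ -187.57292.
M_5 = -180.640625.
Error ≈ -187.57292 − (-180.640625) ≈ -6.932.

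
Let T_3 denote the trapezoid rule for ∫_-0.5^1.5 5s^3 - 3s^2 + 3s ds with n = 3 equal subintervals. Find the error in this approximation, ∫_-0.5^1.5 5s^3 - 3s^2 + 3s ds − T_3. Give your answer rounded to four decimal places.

-0.6667

Exact integral: ∫_-0.5^1.5 f(s) ds = 5.75.
T_3 ≈ 6.416667.
Error ≈ 5.75 − 6.416667 ≈ -0.6667.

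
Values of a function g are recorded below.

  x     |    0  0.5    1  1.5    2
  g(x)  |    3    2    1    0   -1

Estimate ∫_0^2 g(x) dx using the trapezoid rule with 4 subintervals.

Δx = 0.5.
T_4 = (0.5/2)·[3 + 2·2 + 2·1 + 2·0 + (-1)] = 2.

2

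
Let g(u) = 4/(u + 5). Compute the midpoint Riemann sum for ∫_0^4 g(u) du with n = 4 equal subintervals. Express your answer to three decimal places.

2.347

Δu = (4 − 0)/4 = 1.
Midpoints: 0.5, 1.5, 2.5, 3.5.
g(0.5) = 8/11, g(1.5) = 8/13, g(2.5) = 8/15, g(3.5) = 8/17.
Sum = Δu · [g(0.5) + g(1.5) + g(2.5) + g(3.5)].
Sum ≈ 2.347.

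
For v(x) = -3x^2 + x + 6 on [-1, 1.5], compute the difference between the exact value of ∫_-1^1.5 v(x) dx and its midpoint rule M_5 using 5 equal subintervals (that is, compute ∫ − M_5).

Exact integral: ∫_-1^1.5 v(x) dx = 11.25.
M_5 = 11.40625.
Error = 11.25 − 11.40625 = -0.15625.

-0.15625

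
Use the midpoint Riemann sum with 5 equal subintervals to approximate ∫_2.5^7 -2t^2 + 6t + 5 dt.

Δt = (7 − 2.5)/5 = 0.9.
Midpoints: 2.95, 3.85, 4.75, 5.65, 6.55.
f(2.95) = 5.295, f(3.85) = -1.545, f(4.75) = -11.625, f(5.65) = -24.945, f(6.55) = -41.505.
Sum = Δt · [f(2.95) + f(3.85) + f(4.75) + f(5.65) + f(6.55)].
Sum = -66.8925.

-66.8925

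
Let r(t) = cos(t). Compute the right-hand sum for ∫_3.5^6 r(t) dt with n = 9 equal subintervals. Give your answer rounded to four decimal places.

0.3343

Δt = (6 − 3.5)/9 = 5/18.
Right endpoints: 34/9, 73/18, 13/3, 83/18, 44/9, 31/6, 49/9, 103/18, 6.
r(34/9) ≈ -0.8044, r(73/18) ≈ -0.6106, r(13/3) ≈ -0.3700, r(83/18) ≈ -0.1011, r(44/9) ≈ 0.1756, r(31/6) ≈ 0.4388, r(49/9) ≈ 0.6684, r(103/18) ≈ 0.8467, r(6) ≈ 0.9602.
Sum = Δt · [r(34/9) + r(73/18) + r(13/3) + ...].
Sum ≈ 0.3343.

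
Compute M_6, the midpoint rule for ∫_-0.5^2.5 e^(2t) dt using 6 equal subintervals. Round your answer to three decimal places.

Δt = (2.5 − (-0.5))/6 = 0.5.
Midpoints: -0.25, 0.25, 0.75, 1.25, 1.75, 2.25.
f(-0.25) ≈ 0.607, f(0.25) ≈ 1.649, f(0.75) ≈ 4.482, f(1.25) ≈ 12.182, f(1.75) ≈ 33.115, f(2.25) ≈ 90.017.
Sum = Δt · [f(-0.25) + f(0.25) + f(0.75) + ...].
Sum ≈ 71.026.

71.026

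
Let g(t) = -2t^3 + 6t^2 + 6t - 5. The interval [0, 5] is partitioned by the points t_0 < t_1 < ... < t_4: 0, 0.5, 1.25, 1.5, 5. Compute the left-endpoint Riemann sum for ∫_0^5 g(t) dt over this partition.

Subinterval widths: 0.5, 0.75, 0.25, 3.5.
Left endpoints: 0, 0.5, 1.25, 1.5.
g(0) = -5, g(0.5) = -0.75, g(1.25) = 7.96875, g(1.5) = 10.75.
Sum = Σ Δt_i · g(t_i).
Sum = 36.5546875.

36.5546875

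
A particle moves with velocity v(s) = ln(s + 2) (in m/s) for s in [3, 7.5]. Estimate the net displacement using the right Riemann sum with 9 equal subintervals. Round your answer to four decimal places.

8.9986

Δs = (7.5 − 3)/9 = 0.5.
Right endpoints: 3.5, 4, 4.5, 5, 5.5, 6, 6.5, 7, 7.5.
v(3.5) ≈ 1.7047, v(4) ≈ 1.7918, v(4.5) ≈ 1.8718, v(5) ≈ 1.9459, v(5.5) ≈ 2.0149, v(6) ≈ 2.0794, v(6.5) ≈ 2.1401, v(7) ≈ 2.1972, v(7.5) ≈ 2.2513.
Sum = Δs · [v(3.5) + v(4) + v(4.5) + ...].
Sum ≈ 8.9986.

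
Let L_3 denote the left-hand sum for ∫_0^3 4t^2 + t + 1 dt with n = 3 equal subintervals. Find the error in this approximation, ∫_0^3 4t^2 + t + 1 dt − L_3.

Exact integral: ∫_0^3 f(t) dt = 43.5.
L_3 = 26.
Error = 43.5 − 26 = 17.5.

17.5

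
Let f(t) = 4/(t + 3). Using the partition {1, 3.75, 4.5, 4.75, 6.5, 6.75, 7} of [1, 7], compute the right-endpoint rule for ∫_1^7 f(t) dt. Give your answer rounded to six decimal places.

Subinterval widths: 2.75, 0.75, 0.25, 1.75, 0.25, 0.25.
Right endpoints: 3.75, 4.5, 4.75, 6.5, 6.75, 7.
f(3.75) = 16/27, f(4.5) = 8/15, f(4.75) = 16/31, f(6.5) = 8/19, f(6.75) = 16/39, f(7) = 0.4.
Sum = Σ Δt_i · f(t_i).
Sum ≈ 3.098068.

3.098068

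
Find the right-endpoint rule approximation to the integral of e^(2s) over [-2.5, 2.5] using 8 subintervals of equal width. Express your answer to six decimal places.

Δs = (2.5 − (-2.5))/8 = 0.625.
Right endpoints: -1.875, -1.25, -0.625, 0, 0.625, 1.25, 1.875, 2.5.
f(-1.875) ≈ 0.023518, f(-1.25) ≈ 0.082085, f(-0.625) ≈ 0.286505, f(0) ≈ 1.000000, f(0.625) ≈ 3.490343, f(1.25) ≈ 12.182494, f(1.875) ≈ 42.521082, f(2.5) ≈ 148.413159.
Sum = Δs · [f(-1.875) + f(-1.25) + f(-0.625) + ...].
Sum ≈ 129.999491.

129.999491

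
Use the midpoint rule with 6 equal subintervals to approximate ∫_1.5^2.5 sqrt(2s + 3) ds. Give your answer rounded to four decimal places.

2.6436

Δs = (2.5 − 1.5)/6 = 1/6.
Midpoints: 19/12, 1.75, 23/12, 25/12, 2.25, 29/12.
f(19/12) ≈ 2.4833, f(1.75) ≈ 2.5495, f(23/12) ≈ 2.6141, f(25/12) ≈ 2.6771, f(2.25) ≈ 2.7386, f(29/12) ≈ 2.7988.
Sum = Δs · [f(19/12) + f(1.75) + f(23/12) + ...].
Sum ≈ 2.6436.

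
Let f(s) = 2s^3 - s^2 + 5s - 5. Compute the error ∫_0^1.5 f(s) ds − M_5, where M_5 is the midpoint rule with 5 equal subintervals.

0.039375

Exact integral: ∫_0^1.5 f(s) ds = -0.46875.
M_5 = -0.508125.
Error = -0.46875 − (-0.508125) = 0.039375.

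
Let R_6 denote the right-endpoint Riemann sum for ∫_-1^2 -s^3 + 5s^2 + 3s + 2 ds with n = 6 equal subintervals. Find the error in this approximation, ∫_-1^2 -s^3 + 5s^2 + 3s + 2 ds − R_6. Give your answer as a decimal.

-4.1875

Exact integral: ∫_-1^2 f(s) ds = 21.75.
R_6 = 25.9375.
Error = 21.75 − 25.9375 = -4.1875.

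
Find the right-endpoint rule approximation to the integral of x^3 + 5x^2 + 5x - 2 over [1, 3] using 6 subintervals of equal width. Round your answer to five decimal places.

Δx = (3 − 1)/6 = 1/3.
Right endpoints: 4/3, 5/3, 2, 7/3, 8/3, 3.
f(4/3) = 430/27, f(5/3) = 671/27, f(2) = 36, f(7/3) = 1339/27, f(8/3) = 1778/27, f(3) = 85.
Sum = Δx · [f(4/3) + f(5/3) + f(2) + ...].
Sum ≈ 92.40741.

92.40741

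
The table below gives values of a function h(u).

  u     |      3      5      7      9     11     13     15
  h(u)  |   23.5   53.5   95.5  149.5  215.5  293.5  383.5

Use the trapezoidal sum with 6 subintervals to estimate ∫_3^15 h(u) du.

Δu = 2.
T_6 = (2/2)·[23.5 + 2·53.5 + 2·95.5 + 2·149.5 + 2·215.5 + 2·293.5 + 383.5] = 2022.

2022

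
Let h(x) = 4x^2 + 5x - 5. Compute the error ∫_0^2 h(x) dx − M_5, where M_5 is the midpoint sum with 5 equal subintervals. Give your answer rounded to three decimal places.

0.107

Exact integral: ∫_0^2 h(x) dx ≈ 10.66667.
M_5 = 10.56.
Error ≈ 10.66667 − 10.56 ≈ 0.107.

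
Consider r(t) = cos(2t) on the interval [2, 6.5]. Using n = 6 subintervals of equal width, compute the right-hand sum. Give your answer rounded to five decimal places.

Δt = (6.5 − 2)/6 = 0.75.
Right endpoints: 2.75, 3.5, 4.25, 5, 5.75, 6.5.
r(2.75) ≈ 0.70867, r(3.5) ≈ 0.75390, r(4.25) ≈ -0.60201, r(5) ≈ -0.83907, r(5.75) ≈ 0.48330, r(6.5) ≈ 0.90745.
Sum = Δt · [r(2.75) + r(3.5) + r(4.25) + ...].
Sum ≈ 1.05918.

1.05918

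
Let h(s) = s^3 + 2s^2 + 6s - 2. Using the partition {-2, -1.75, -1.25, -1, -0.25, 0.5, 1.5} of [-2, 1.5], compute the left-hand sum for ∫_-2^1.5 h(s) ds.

-17.6171875

Subinterval widths: 0.25, 0.5, 0.25, 0.75, 0.75, 1.
Left endpoints: -2, -1.75, -1.25, -1, -0.25, 0.5.
h(-2) = -14, h(-1.75) = -11.734375, h(-1.25) = -8.328125, h(-1) = -7, h(-0.25) = -3.390625, h(0.5) = 1.625.
Sum = Σ Δs_i · h(s_i).
Sum = -17.6171875.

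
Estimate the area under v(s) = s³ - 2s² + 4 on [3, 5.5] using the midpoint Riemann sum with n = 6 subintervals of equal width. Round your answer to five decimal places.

125.21014

Δs = (5.5 − 3)/6 = 5/12.
Midpoints: 77/24, 3.625, 97/24, 107/24, 4.875, 127/24.
v(77/24) = 227237/13824, v(3.625) = 12981/512, v(97/24) = 516337/13824, v(107/24) = 730787/13824, v(4.875) = 37031/512, v(127/24) = 1329487/13824.
Sum = Δs · [v(77/24) + v(3.625) + v(97/24) + ...].
Sum ≈ 125.21014.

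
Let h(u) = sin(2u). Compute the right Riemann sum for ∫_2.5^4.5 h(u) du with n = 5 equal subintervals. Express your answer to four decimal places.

Δu = (4.5 − 2.5)/5 = 0.4.
Right endpoints: 2.9, 3.3, 3.7, 4.1, 4.5.
h(2.9) ≈ -0.4646, h(3.3) ≈ 0.3115, h(3.7) ≈ 0.8987, h(4.1) ≈ 0.9407, h(4.5) ≈ 0.4121.
Sum = Δu · [h(2.9) + h(3.3) + h(3.7) + h(4.1) + h(4.5)].
Sum ≈ 0.8394.

0.8394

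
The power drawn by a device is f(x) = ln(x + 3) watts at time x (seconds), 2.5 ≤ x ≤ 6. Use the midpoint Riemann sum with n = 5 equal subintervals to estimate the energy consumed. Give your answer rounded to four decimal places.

6.9003

Δx = (6 − 2.5)/5 = 0.7.
Midpoints: 2.85, 3.55, 4.25, 4.95, 5.65.
f(2.85) ≈ 1.7664, f(3.55) ≈ 1.8795, f(4.25) ≈ 1.9810, f(4.95) ≈ 2.0732, f(5.65) ≈ 2.1576.
Sum = Δx · [f(2.85) + f(3.55) + f(4.25) + f(4.95) + f(5.65)].
Sum ≈ 6.9003.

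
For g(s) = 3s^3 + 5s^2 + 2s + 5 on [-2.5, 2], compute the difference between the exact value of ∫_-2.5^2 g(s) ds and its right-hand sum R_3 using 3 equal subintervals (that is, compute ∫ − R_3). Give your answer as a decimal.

Exact integral: ∫_-2.5^2 g(s) ds = 42.328125.
R_3 = 98.4375.
Error = 42.328125 − 98.4375 = -56.109375.

-56.109375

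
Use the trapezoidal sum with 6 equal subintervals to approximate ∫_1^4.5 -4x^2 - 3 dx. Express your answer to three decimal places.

-131.461

Δx = (4.5 − 1)/6 = 7/12.
f(1) = -7, f(19/12) = -469/36, f(13/6) = -196/9, f(2.75) = -33.25, f(10/3) = -427/9, f(47/12) = -2317/36, f(4.5) = -84.
T_6 = (Δx/2)·[f(x_0) + 2f(x_1) + ... + 2f(x_{5}) + f(x_6)].
Sum ≈ -131.461.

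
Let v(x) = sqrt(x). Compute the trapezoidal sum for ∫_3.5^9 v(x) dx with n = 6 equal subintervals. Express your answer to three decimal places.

Δx = (9 − 3.5)/6 = 11/12.
v(3.5) ≈ 1.871, v(53/12) ≈ 2.102, v(16/3) ≈ 2.309, v(6.25) ≈ 2.500, v(43/6) ≈ 2.677, v(97/12) ≈ 2.843, v(9) ≈ 3.000.
T_6 = (Δx/2)·[v(x_0) + 2v(x_1) + ... + 2v(x_{5}) + v(x_6)].
Sum ≈ 13.628.

13.628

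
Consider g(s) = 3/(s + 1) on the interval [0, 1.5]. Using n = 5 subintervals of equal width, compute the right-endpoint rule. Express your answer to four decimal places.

Δs = (1.5 − 0)/5 = 0.3.
Right endpoints: 0.3, 0.6, 0.9, 1.2, 1.5.
g(0.3) = 30/13, g(0.6) = 1.875, g(0.9) = 30/19, g(1.2) = 15/11, g(1.5) = 1.2.
Sum = Δs · [g(0.3) + g(0.6) + g(0.9) + g(1.2) + g(1.5)].
Sum ≈ 2.4976.

2.4976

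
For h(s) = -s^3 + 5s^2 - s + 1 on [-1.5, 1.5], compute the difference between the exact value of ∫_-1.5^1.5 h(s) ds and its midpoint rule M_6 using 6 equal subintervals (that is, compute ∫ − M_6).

0.3125

Exact integral: ∫_-1.5^1.5 h(s) ds = 14.25.
M_6 = 13.9375.
Error = 14.25 − 13.9375 = 0.3125.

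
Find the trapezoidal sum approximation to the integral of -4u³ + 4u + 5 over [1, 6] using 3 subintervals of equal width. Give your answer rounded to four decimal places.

Δu = (6 − 1)/3 = 5/3.
f(1) = 5, f(8/3) = -1625/27, f(13/3) = -8185/27, f(6) = -835.
T_3 = (Δu/2)·[f(u_0) + 2f(u_1) + 2f(u_2) + f(u_3)].
Sum ≈ -1297.2222.

-1297.2222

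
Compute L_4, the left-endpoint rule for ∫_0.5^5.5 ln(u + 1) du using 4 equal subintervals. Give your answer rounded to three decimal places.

Δu = (5.5 − 0.5)/4 = 1.25.
Left endpoints: 0.5, 1.75, 3, 4.25.
f(0.5) ≈ 0.405, f(1.75) ≈ 1.012, f(3) ≈ 1.386, f(4.25) ≈ 1.658.
Sum = Δu · [f(0.5) + f(1.75) + f(3) + f(4.25)].
Sum ≈ 5.577.

5.577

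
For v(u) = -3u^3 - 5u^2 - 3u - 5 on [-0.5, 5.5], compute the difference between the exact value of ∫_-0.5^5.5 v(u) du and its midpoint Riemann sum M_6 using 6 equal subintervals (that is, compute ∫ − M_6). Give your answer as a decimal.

-13.75

Exact integral: ∫_-0.5^5.5 v(u) du = -1038.75.
M_6 = -1025.
Error = -1038.75 − (-1025) = -13.75.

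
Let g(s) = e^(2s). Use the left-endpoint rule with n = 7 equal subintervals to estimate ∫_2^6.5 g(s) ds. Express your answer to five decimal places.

Δs = (6.5 − 2)/7 = 9/14.
Left endpoints: 2, 37/14, 23/7, 55/14, 32/7, 73/14, 41/7.
g(2) ≈ 54.59815, g(37/14) ≈ 197.49520, g(23/7) ≈ 714.38967, g(55/14) ≈ 2584.12660, g(32/7) ≈ 9347.43397, g(73/14) ≈ 33812.01287, g(41/7) ≈ 122306.53009.
Sum = Δs · [g(2) + g(37/14) + g(23/7) + ...].
Sum ≈ 108653.51992.

108653.51992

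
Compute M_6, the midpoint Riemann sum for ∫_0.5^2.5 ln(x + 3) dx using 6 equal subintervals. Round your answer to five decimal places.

2.99192

Δx = (2.5 − 0.5)/6 = 1/3.
Midpoints: 2/3, 1, 4/3, 5/3, 2, 7/3.
f(2/3) ≈ 1.29928, f(1) ≈ 1.38629, f(4/3) ≈ 1.46634, f(5/3) ≈ 1.54045, f(2) ≈ 1.60944, f(7/3) ≈ 1.67398.
Sum = Δx · [f(2/3) + f(1) + f(4/3) + ...].
Sum ≈ 2.99192.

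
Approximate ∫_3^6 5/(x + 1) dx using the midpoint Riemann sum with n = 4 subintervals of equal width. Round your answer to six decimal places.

Δx = (6 − 3)/4 = 0.75.
Midpoints: 3.375, 4.125, 4.875, 5.625.
f(3.375) = 8/7, f(4.125) = 40/41, f(4.875) = 40/47, f(5.625) = 40/53.
Sum = Δx · [f(3.375) + f(4.125) + f(4.875) + f(5.625)].
Sum ≈ 2.793186.

2.793186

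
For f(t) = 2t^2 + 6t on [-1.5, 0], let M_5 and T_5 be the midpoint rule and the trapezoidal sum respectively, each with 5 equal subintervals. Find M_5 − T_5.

M_5 = -4.5225.
T_5 = -4.455.
M_5 − T_5 = -0.0675.

-0.0675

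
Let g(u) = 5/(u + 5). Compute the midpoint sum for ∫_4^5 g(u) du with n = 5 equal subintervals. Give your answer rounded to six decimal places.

0.526783

Δu = (5 − 4)/5 = 0.2.
Midpoints: 4.1, 4.3, 4.5, 4.7, 4.9.
g(4.1) = 50/91, g(4.3) = 50/93, g(4.5) = 10/19, g(4.7) = 50/97, g(4.9) = 50/99.
Sum = Δu · [g(4.1) + g(4.3) + g(4.5) + g(4.7) + g(4.9)].
Sum ≈ 0.526783.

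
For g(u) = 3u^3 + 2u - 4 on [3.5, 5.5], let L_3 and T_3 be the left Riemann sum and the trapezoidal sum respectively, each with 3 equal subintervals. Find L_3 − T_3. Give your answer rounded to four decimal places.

-124.8333

L_3 ≈ 464.916667.
T_3 = 589.75.
L_3 − T_3 ≈ -124.8333.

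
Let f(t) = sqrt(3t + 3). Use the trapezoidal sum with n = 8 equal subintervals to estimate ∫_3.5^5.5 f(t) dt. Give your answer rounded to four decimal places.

8.1124

Δt = (5.5 − 3.5)/8 = 0.25.
f(3.5) ≈ 3.6742, f(3.75) ≈ 3.7749, f(4) ≈ 3.8730, f(4.25) ≈ 3.9686, f(4.5) ≈ 4.0620, f(4.75) ≈ 4.1533, f(5) ≈ 4.2426, f(5.25) ≈ 4.3301, f(5.5) ≈ 4.4159.
T_8 = (Δt/2)·[f(t_0) + 2f(t_1) + ... + 2f(t_{7}) + f(t_8)].
Sum ≈ 8.1124.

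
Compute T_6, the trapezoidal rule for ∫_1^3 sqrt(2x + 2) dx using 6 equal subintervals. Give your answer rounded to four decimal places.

Δx = (3 − 1)/6 = 1/3.
f(1) ≈ 2.0000, f(4/3) ≈ 2.1602, f(5/3) ≈ 2.3094, f(2) ≈ 2.4495, f(7/3) ≈ 2.5820, f(8/3) ≈ 2.7080, f(3) ≈ 2.8284.
T_6 = (Δx/2)·[f(x_0) + 2f(x_1) + ... + 2f(x_{5}) + f(x_6)].
Sum ≈ 4.8745.

4.8745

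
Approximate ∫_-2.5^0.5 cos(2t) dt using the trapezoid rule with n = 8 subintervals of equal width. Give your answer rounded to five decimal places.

-0.05595

Δt = (0.5 − (-2.5))/8 = 0.375.
f(-2.5) ≈ 0.28366, f(-2.125) ≈ -0.44609, f(-1.75) ≈ -0.93646, f(-1.375) ≈ -0.92430, f(-1) ≈ -0.41615, f(-0.625) ≈ 0.31532, f(-0.25) ≈ 0.87758, f(0.125) ≈ 0.96891, f(0.5) ≈ 0.54030.
T_8 = (Δt/2)·[f(t_0) + 2f(t_1) + ... + 2f(t_{7}) + f(t_8)].
Sum ≈ -0.05595.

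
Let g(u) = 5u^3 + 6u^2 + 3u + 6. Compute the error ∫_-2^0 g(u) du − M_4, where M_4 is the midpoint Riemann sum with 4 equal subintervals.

Exact integral: ∫_-2^0 g(u) du = 2.
M_4 = 2.375.
Error = 2 − 2.375 = -0.375.

-0.375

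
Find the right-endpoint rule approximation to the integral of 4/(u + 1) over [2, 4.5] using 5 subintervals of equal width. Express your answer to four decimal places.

2.2795

Δu = (4.5 − 2)/5 = 0.5.
Right endpoints: 2.5, 3, 3.5, 4, 4.5.
f(2.5) = 8/7, f(3) = 1, f(3.5) = 8/9, f(4) = 0.8, f(4.5) = 8/11.
Sum = Δu · [f(2.5) + f(3) + f(3.5) + f(4) + f(4.5)].
Sum ≈ 2.2795.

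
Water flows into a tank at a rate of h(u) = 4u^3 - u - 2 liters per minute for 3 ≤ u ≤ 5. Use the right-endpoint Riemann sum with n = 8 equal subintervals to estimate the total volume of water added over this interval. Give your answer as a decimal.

Δu = (5 − 3)/8 = 0.25.
Right endpoints: 3.25, 3.5, 3.75, 4, 4.25, 4.5, 4.75, 5.
h(3.25) = 132.0625, h(3.5) = 166, h(3.75) = 205.1875, h(4) = 250, h(4.25) = 300.8125, h(4.5) = 358, h(4.75) = 421.9375, h(5) = 493.
Sum = Δu · [h(3.25) + h(3.5) + h(3.75) + ...].
Sum = 581.75.

581.75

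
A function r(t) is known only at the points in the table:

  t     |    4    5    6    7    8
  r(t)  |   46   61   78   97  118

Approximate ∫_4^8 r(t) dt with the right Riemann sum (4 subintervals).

Δt = 1.
Sum = 1·[61 + 78 + 97 + 118] = 354.

354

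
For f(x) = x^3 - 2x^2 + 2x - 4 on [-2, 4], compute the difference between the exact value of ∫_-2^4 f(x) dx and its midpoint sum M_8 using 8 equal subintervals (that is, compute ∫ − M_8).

0.28125

Exact integral: ∫_-2^4 f(x) dx = 0.
M_8 = -0.28125.
Error = 0 − (-0.28125) = 0.28125.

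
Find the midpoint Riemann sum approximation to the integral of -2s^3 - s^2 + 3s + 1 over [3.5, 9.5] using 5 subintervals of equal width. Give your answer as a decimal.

-4117.2

Δs = (9.5 − 3.5)/5 = 1.2.
Midpoints: 4.1, 5.3, 6.5, 7.7, 8.9.
f(4.1) = -141.352, f(5.3) = -308.944, f(6.5) = -571, f(7.7) = -948.256, f(8.9) = -1461.448.
Sum = Δs · [f(4.1) + f(5.3) + f(6.5) + f(7.7) + f(8.9)].
Sum = -4117.2.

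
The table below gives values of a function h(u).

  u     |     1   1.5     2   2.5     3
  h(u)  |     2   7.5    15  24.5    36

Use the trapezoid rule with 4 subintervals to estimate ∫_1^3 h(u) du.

33

Δu = 0.5.
T_4 = (0.5/2)·[2 + 2·7.5 + 2·15 + 2·24.5 + 36] = 33.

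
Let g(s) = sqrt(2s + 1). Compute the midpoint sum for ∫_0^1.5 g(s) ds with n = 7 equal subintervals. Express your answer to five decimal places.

2.33428

Δs = (1.5 − 0)/7 = 3/14.
Midpoints: 3/28, 9/28, 15/28, 0.75, 27/28, 33/28, 39/28.
g(3/28) ≈ 1.10195, g(9/28) ≈ 1.28174, g(15/28) ≈ 1.43925, g(0.75) ≈ 1.58114, g(27/28) ≈ 1.71131, g(33/28) ≈ 1.83225, g(39/28) ≈ 1.94569.
Sum = Δs · [g(3/28) + g(9/28) + g(15/28) + ...].
Sum ≈ 2.33428.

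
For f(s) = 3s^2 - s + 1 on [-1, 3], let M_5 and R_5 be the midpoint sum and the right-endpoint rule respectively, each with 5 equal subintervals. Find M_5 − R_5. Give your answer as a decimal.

M_5 = 27.36.
R_5 = 37.28.
M_5 − R_5 = -9.92.

-9.92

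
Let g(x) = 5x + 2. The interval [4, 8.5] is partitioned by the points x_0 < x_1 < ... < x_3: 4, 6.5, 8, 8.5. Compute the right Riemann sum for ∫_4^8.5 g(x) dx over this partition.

171.5

Subinterval widths: 2.5, 1.5, 0.5.
Right endpoints: 6.5, 8, 8.5.
g(6.5) = 34.5, g(8) = 42, g(8.5) = 44.5.
Sum = Σ Δx_i · g(x_i).
Sum = 171.5.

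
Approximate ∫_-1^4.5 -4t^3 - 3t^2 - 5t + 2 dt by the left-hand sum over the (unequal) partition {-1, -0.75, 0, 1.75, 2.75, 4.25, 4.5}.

-299.125

Subinterval widths: 0.25, 0.75, 1.75, 1, 1.5, 0.25.
Left endpoints: -1, -0.75, 0, 1.75, 2.75, 4.25.
f(-1) = 8, f(-0.75) = 5.75, f(0) = 2, f(1.75) = -37.375, f(2.75) = -117.625, f(4.25) = -380.5.
Sum = Σ Δt_i · f(t_i).
Sum = -299.125.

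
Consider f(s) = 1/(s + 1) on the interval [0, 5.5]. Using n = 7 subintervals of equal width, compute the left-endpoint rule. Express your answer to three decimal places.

Δs = (5.5 − 0)/7 = 11/14.
Left endpoints: 0, 11/14, 11/7, 33/14, 22/7, 55/14, 33/7.
f(0) = 1, f(11/14) = 0.56, f(11/7) = 7/18, f(33/14) = 14/47, f(22/7) = 7/29, f(55/14) = 14/69, f(33/7) = 0.175.
Sum = Δs · [f(0) + f(11/14) + f(11/7) + ...].
Sum ≈ 2.252.

2.252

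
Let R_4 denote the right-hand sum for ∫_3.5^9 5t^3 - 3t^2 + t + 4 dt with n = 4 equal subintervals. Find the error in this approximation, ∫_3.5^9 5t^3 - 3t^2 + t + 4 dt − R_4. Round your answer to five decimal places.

-2377.81543

Exact integral: ∫_3.5^9 f(t) dt = 7383.921875.
R_4 ≈ 9761.7373047.
Error ≈ 7383.921875 − 9761.7373047 ≈ -2377.81543.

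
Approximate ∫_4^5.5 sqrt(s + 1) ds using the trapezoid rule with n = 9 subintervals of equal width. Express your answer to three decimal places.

Δs = (5.5 − 4)/9 = 1/6.
f(4) ≈ 2.236, f(25/6) ≈ 2.273, f(13/3) ≈ 2.309, f(4.5) ≈ 2.345, f(14/3) ≈ 2.380, f(29/6) ≈ 2.415, f(5) ≈ 2.449, f(31/6) ≈ 2.483, f(16/3) ≈ 2.517, f(5.5) ≈ 2.550.
T_9 = (Δs/2)·[f(s_0) + 2f(s_1) + ... + 2f(s_{8}) + f(s_9)].
Sum ≈ 3.594.

3.594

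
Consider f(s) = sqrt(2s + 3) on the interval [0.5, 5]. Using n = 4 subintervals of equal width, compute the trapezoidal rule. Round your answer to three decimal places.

12.934

Δs = (5 − 0.5)/4 = 1.125.
f(0.5) ≈ 2.000, f(1.625) ≈ 2.500, f(2.75) ≈ 2.915, f(3.875) ≈ 3.279, f(5) ≈ 3.606.
T_4 = (Δs/2)·[f(s_0) + 2f(s_1) + 2f(s_2) + 2f(s_3) + f(s_4)].
Sum ≈ 12.934.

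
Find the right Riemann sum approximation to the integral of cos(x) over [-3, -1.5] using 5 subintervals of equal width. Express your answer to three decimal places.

Δx = (-1.5 − (-3))/5 = 0.3.
Right endpoints: -2.7, -2.4, -2.1, -1.8, -1.5.
f(-2.7) ≈ -0.904, f(-2.4) ≈ -0.737, f(-2.1) ≈ -0.505, f(-1.8) ≈ -0.227, f(-1.5) ≈ 0.071.
Sum = Δx · [f(-2.7) + f(-2.4) + f(-2.1) + f(-1.8) + f(-1.5)].
Sum ≈ -0.691.

-0.691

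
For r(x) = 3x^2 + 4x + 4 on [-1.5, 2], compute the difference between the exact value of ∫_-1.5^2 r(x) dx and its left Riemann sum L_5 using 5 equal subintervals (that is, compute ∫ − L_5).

5.88

Exact integral: ∫_-1.5^2 r(x) dx = 28.875.
L_5 = 22.995.
Error = 28.875 − 22.995 = 5.88.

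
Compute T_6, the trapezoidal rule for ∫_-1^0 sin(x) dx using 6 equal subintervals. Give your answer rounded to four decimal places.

-0.4586

Δx = (0 − (-1))/6 = 1/6.
f(-1) ≈ -0.8415, f(-5/6) ≈ -0.7402, f(-2/3) ≈ -0.6184, f(-0.5) ≈ -0.4794, f(-1/3) ≈ -0.3272, f(-1/6) ≈ -0.1659, f(0) ≈ 0.0000.
T_6 = (Δx/2)·[f(x_0) + 2f(x_1) + ... + 2f(x_{5}) + f(x_6)].
Sum ≈ -0.4586.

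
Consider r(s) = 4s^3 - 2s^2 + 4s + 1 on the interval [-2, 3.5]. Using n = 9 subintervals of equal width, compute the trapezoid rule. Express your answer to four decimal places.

124.5422

Δs = (3.5 − (-2))/9 = 11/18.
r(-2) = -47, r(-25/18) = -13946/729, r(-7/9) = -3793/729, r(-1/6) = 7/27, r(4/9) = 1993/729, r(19/18) = 5612/729, r(5/3) = 557/27, r(41/18) = 34267/729, r(26/9) = 67289/729, r(3.5) = 162.
T_9 = (Δs/2)·[r(s_0) + 2r(s_1) + ... + 2r(s_{8}) + r(s_9)].
Sum ≈ 124.5422.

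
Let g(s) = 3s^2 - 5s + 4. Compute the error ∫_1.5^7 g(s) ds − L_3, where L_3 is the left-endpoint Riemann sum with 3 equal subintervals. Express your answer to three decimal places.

94.111

Exact integral: ∫_1.5^7 g(s) ds = 244.75.
L_3 ≈ 150.63889.
Error ≈ 244.75 − 150.63889 ≈ 94.111.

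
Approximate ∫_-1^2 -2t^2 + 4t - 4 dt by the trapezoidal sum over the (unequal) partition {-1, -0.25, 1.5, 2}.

Subinterval widths: 0.75, 1.75, 0.5.
f(-1) = -10, f(-0.25) = -5.125, f(1.5) = -2.5, f(2) = -4.
On each subinterval the trapezoid contributes (Δt_i/2)·[f(t_{i-1}) + f(t_i)].
Sum = -13.96875.

-13.96875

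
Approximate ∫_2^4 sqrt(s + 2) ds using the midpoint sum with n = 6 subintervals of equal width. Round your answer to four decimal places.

Δs = (4 − 2)/6 = 1/3.
Midpoints: 13/6, 2.5, 17/6, 19/6, 3.5, 23/6.
f(13/6) ≈ 2.0412, f(2.5) ≈ 2.1213, f(17/6) ≈ 2.1985, f(19/6) ≈ 2.2730, f(3.5) ≈ 2.3452, f(23/6) ≈ 2.4152.
Sum = Δs · [f(13/6) + f(2.5) + f(17/6) + ...].
Sum ≈ 4.4648.

4.4648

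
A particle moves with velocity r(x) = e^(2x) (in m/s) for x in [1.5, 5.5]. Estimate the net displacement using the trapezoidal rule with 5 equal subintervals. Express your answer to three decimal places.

Δx = (5.5 − 1.5)/5 = 0.8.
r(1.5) ≈ 20.086, r(2.3) ≈ 99.484, r(3.1) ≈ 492.749, r(3.9) ≈ 2440.602, r(4.7) ≈ 12088.381, r(5.5) ≈ 59874.142.
T_5 = (Δx/2)·[r(x_0) + 2r(x_1) + ... + 2r(x_{4}) + r(x_5)].
Sum ≈ 36054.664.

36054.664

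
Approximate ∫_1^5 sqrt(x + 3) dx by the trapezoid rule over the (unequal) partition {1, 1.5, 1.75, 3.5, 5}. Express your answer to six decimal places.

Subinterval widths: 0.5, 0.25, 1.75, 1.5.
f(1) ≈ 2.000000, f(1.5) ≈ 2.121320, f(1.75) ≈ 2.179449, f(3.5) ≈ 2.549510, f(5) ≈ 2.828427.
On each subinterval the trapezoid contributes (Δx_i/2)·[f(x_{i-1}) + f(x_i)].
Sum ≈ 9.739218.

9.739218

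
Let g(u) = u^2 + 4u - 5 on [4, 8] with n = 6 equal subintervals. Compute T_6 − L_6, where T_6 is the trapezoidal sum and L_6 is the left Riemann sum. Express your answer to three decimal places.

21.333

T_6 ≈ 225.62963.
L_6 ≈ 204.29630.
T_6 − L_6 ≈ 21.333.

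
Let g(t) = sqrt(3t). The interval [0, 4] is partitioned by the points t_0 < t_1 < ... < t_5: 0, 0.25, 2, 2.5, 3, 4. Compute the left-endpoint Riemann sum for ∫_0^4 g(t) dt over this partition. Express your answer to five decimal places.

Subinterval widths: 0.25, 1.75, 0.5, 0.5, 1.
Left endpoints: 0, 0.25, 2, 2.5, 3.
g(0) ≈ 0.00000, g(0.25) ≈ 0.86603, g(2) ≈ 2.44949, g(2.5) ≈ 2.73861, g(3) ≈ 3.00000.
Sum = Σ Δt_i · g(t_i).
Sum ≈ 7.10960.

7.10960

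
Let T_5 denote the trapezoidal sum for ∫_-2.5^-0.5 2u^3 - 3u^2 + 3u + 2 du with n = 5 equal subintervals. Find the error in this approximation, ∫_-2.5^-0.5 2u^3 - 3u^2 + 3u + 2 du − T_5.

Exact integral: ∫_-2.5^-0.5 f(u) du = -40.
T_5 = -40.64.
Error = -40 − (-40.64) = 0.64.

0.64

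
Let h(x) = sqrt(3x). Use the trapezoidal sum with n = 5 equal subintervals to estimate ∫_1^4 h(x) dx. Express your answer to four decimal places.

8.0700

Δx = (4 − 1)/5 = 0.6.
h(1) ≈ 1.7321, h(1.6) ≈ 2.1909, h(2.2) ≈ 2.5690, h(2.8) ≈ 2.8983, h(3.4) ≈ 3.1937, h(4) ≈ 3.4641.
T_5 = (Δx/2)·[h(x_0) + 2h(x_1) + ... + 2h(x_{4}) + h(x_5)].
Sum ≈ 8.0700.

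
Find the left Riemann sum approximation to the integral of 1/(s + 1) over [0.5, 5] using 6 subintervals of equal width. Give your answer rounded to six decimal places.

Δs = (5 − 0.5)/6 = 0.75.
Left endpoints: 0.5, 1.25, 2, 2.75, 3.5, 4.25.
f(0.5) = 2/3, f(1.25) = 4/9, f(2) = 1/3, f(2.75) = 4/15, f(3.5) = 2/9, f(4.25) = 4/21.
Sum = Δs · [f(0.5) + f(1.25) + f(2) + ...].
Sum ≈ 1.592857.

1.592857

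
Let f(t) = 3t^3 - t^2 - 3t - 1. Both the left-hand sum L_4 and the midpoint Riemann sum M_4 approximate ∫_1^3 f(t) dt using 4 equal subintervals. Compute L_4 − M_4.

L_4 = 22.75.
M_4 = 36.625.
L_4 − M_4 = -13.875.

-13.875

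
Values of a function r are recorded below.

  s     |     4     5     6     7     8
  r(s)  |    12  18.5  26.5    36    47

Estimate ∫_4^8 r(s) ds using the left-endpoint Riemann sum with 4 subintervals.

93

Δs = 1.
Sum = 1·[12 + 18.5 + 26.5 + 36] = 93.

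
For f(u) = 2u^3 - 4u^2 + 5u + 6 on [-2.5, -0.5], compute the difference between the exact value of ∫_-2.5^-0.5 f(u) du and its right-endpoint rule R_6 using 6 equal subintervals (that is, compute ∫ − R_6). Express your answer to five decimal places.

-10.35185

Exact integral: ∫_-2.5^-0.5 f(u) du ≈ -43.1666667.
R_6 ≈ -32.8148148.
Error ≈ -43.1666667 − (-32.8148148) ≈ -10.35185.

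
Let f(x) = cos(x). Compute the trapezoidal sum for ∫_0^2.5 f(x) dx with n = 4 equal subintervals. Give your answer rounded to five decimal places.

0.57886

Δx = (2.5 − 0)/4 = 0.625.
f(0) ≈ 1.00000, f(0.625) ≈ 0.81096, f(1.25) ≈ 0.31532, f(1.875) ≈ -0.29953, f(2.5) ≈ -0.80114.
T_4 = (Δx/2)·[f(x_0) + 2f(x_1) + 2f(x_2) + 2f(x_3) + f(x_4)].
Sum ≈ 0.57886.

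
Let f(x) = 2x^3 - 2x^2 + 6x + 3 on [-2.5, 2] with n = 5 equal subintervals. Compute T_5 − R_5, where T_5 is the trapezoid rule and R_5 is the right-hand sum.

-35.4375

T_5 = -22.6575.
R_5 = 12.78.
T_5 − R_5 = -35.4375.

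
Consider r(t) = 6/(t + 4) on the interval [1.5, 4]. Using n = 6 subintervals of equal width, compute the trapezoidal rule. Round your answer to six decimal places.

Δt = (4 − 1.5)/6 = 5/12.
r(1.5) = 12/11, r(23/12) = 72/71, r(7/3) = 18/19, r(2.75) = 8/9, r(19/6) = 36/43, r(43/12) = 72/91, r(4) = 0.75.
T_6 = (Δt/2)·[r(t_0) + 2r(t_1) + ... + 2r(t_{5}) + r(t_6)].
Sum ≈ 2.249673.

2.249673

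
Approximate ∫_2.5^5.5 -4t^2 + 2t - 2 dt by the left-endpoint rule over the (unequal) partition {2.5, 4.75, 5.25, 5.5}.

Subinterval widths: 2.25, 0.5, 0.25.
Left endpoints: 2.5, 4.75, 5.25.
f(2.5) = -22, f(4.75) = -82.75, f(5.25) = -101.75.
Sum = Σ Δt_i · f(t_i).
Sum = -116.3125.

-116.3125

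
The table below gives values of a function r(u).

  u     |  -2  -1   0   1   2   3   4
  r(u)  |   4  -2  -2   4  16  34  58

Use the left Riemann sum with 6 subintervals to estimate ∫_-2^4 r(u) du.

Δu = 1.
Sum = 1·[4 + (-2) + (-2) + 4 + 16 + 34] = 54.

54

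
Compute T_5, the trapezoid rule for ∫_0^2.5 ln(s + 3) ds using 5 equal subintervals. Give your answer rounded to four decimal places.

Δs = (2.5 − 0)/5 = 0.5.
f(0) ≈ 1.0986, f(0.5) ≈ 1.2528, f(1) ≈ 1.3863, f(1.5) ≈ 1.5041, f(2) ≈ 1.6094, f(2.5) ≈ 1.7047.
T_5 = (Δs/2)·[f(s_0) + 2f(s_1) + ... + 2f(s_{4}) + f(s_5)].
Sum ≈ 3.5771.

3.5771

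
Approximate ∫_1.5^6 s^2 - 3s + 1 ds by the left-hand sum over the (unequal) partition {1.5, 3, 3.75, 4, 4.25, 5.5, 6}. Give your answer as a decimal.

Subinterval widths: 1.5, 0.75, 0.25, 0.25, 1.25, 0.5.
Left endpoints: 1.5, 3, 3.75, 4, 4.25, 5.5.
f(1.5) = -1.25, f(3) = 1, f(3.75) = 3.8125, f(4) = 5, f(4.25) = 6.3125, f(5.5) = 14.75.
Sum = Σ Δs_i · f(s_i).
Sum = 16.34375.

16.34375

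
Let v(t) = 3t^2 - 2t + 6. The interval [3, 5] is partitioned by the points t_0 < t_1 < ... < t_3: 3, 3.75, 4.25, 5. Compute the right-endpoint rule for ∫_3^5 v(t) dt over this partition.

109.609375

Subinterval widths: 0.75, 0.5, 0.75.
Right endpoints: 3.75, 4.25, 5.
v(3.75) = 40.6875, v(4.25) = 51.6875, v(5) = 71.
Sum = Σ Δt_i · v(t_i).
Sum = 109.609375.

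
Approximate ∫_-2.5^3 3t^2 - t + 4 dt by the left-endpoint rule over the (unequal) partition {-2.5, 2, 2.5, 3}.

Subinterval widths: 4.5, 0.5, 0.5.
Left endpoints: -2.5, 2, 2.5.
f(-2.5) = 25.25, f(2) = 14, f(2.5) = 20.25.
Sum = Σ Δt_i · f(t_i).
Sum = 130.75.

130.75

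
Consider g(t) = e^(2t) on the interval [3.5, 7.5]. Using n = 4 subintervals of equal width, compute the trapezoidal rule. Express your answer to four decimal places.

2145447.6205

Δt = (7.5 − 3.5)/4 = 1.
g(3.5) ≈ 1096.6332, g(4.5) ≈ 8103.0839, g(5.5) ≈ 59874.1417, g(6.5) ≈ 442413.3920, g(7.5) ≈ 3269017.3725.
T_4 = (Δt/2)·[g(t_0) + 2g(t_1) + 2g(t_2) + 2g(t_3) + g(t_4)].
Sum ≈ 2145447.6205.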